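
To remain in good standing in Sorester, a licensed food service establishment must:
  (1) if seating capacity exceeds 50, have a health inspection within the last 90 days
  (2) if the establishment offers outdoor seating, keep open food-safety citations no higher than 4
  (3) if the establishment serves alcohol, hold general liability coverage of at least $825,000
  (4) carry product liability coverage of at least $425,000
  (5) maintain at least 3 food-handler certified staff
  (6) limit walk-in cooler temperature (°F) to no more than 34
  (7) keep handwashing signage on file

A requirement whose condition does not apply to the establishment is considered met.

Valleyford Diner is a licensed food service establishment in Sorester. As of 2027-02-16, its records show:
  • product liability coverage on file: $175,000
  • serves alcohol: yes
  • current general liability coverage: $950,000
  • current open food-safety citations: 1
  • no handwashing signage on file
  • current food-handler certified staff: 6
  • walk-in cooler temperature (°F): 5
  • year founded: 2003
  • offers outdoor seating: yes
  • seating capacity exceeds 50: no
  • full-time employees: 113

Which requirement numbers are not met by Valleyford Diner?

1. condition 'seating capacity exceeds 50' does not hold → requirement n/a → met
2. condition 'offers outdoor seating' holds; open food-safety citations 1 ≤ 4 → met
3. condition 'serves alcohol' holds; general liability coverage $950,000 ≥ $825,000 → met
4. product liability coverage $175,000 < $425,000 → not met
5. food-handler certified staff 6 ≥ 3 → met
6. walk-in cooler temperature (°F) 5 ≤ 34 → met
7. handwashing signage absent → not met
Not met: 4, 7

4, 7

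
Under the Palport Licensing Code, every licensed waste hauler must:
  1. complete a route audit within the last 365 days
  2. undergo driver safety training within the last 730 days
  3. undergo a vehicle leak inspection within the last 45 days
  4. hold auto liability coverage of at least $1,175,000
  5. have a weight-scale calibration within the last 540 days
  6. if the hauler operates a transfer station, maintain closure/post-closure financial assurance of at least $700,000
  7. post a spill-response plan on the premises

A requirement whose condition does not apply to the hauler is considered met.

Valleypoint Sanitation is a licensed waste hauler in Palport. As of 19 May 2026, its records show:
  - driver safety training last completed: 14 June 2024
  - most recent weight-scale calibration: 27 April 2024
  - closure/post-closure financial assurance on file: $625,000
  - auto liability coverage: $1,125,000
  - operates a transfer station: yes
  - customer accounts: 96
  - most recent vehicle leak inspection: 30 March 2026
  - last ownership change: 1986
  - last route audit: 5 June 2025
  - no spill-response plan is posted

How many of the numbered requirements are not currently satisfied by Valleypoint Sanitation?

1. route audit 348 days ago vs limit 365 → met
2. driver safety training 704 days ago vs limit 730 → met
3. vehicle leak inspection 50 days ago vs limit 45 → not met
4. auto liability coverage $1,125,000 < $1,175,000 → not met
5. weight-scale calibration 752 days ago vs limit 540 → not met
6. condition 'operates a transfer station' holds; closure/post-closure financial assurance $625,000 < $700,000 → not met
7. spill-response plan absent → not met
Not met: 5 of 7

5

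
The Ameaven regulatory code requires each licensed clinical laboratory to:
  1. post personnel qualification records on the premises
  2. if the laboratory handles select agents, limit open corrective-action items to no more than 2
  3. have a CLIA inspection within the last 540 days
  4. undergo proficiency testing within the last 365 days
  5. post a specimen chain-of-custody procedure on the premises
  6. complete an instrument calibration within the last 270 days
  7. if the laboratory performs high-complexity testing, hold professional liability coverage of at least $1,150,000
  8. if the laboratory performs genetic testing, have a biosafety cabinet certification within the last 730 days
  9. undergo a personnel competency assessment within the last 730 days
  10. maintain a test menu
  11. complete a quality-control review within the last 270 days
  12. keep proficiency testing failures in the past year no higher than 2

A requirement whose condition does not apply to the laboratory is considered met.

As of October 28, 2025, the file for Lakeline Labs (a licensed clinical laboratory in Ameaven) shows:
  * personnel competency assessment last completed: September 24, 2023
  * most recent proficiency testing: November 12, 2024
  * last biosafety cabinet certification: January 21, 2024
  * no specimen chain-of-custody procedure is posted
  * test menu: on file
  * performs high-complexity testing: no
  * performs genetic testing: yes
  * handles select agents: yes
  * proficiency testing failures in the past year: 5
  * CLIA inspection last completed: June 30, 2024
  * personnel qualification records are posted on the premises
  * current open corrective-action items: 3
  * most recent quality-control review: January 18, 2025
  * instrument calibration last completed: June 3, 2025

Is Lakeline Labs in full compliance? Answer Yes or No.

No

1. personnel qualification records present → met
2. condition 'handles select agents' holds; open corrective-action items 3 > 2 → not met
3. CLIA inspection 485 days ago vs limit 540 → met
4. proficiency testing 350 days ago vs limit 365 → met
5. specimen chain-of-custody procedure absent → not met
6. instrument calibration 147 days ago vs limit 270 → met
7. condition 'performs high-complexity testing' does not hold → requirement n/a → met
8. condition 'performs genetic testing' holds; biosafety cabinet certification 646 days ago vs limit 730 → met
9. personnel competency assessment 765 days ago vs limit 730 → not met
10. test menu present → met
11. quality-control review 283 days ago vs limit 270 → not met
12. proficiency testing failures in the past year 5 > 2 → not met
Not met: 2, 5, 9, 11, 12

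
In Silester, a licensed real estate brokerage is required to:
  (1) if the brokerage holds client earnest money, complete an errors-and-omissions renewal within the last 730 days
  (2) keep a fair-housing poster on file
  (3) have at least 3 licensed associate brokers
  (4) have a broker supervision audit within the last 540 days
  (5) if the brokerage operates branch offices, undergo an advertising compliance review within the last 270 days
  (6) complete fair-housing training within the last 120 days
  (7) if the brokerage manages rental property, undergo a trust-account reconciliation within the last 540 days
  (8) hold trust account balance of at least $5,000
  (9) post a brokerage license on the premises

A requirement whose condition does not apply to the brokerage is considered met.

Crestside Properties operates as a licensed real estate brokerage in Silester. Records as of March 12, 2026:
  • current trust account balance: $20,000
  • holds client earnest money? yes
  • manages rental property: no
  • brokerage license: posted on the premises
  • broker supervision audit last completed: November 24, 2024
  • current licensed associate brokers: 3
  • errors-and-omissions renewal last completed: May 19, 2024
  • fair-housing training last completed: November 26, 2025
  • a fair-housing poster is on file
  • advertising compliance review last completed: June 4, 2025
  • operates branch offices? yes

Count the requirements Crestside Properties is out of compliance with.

1. condition 'holds client earnest money' holds; errors-and-omissions renewal 662 days ago vs limit 730 → met
2. fair-housing poster present → met
3. licensed associate brokers 3 ≥ 3 → met
4. broker supervision audit 473 days ago vs limit 540 → met
5. condition 'operates branch offices' holds; advertising compliance review 281 days ago vs limit 270 → not met
6. fair-housing training 106 days ago vs limit 120 → met
7. condition 'manages rental property' does not hold → requirement n/a → met
8. trust account balance $20,000 ≥ $5,000 → met
9. brokerage license present → met
Not met: 1 of 9

1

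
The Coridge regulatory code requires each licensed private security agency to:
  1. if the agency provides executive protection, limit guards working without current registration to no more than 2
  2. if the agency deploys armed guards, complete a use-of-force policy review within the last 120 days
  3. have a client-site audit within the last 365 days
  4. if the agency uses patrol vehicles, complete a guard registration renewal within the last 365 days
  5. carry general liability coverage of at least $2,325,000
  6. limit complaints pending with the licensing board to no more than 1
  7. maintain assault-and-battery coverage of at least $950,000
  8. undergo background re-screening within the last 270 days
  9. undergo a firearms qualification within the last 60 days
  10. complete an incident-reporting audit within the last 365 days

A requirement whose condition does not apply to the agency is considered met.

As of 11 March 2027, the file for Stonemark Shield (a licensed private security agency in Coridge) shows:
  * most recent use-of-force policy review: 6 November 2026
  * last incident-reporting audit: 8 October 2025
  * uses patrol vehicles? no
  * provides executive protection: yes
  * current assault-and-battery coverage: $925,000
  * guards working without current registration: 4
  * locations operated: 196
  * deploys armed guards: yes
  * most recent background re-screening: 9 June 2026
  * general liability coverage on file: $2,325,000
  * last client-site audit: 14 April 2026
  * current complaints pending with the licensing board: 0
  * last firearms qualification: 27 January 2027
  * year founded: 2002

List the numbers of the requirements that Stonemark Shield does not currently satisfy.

1, 2, 7, 8, 10

1. condition 'provides executive protection' holds; guards working without current registration 4 > 2 → not met
2. condition 'deploys armed guards' holds; use-of-force policy review 125 days ago vs limit 120 → not met
3. client-site audit 331 days ago vs limit 365 → met
4. condition 'uses patrol vehicles' does not hold → requirement n/a → met
5. general liability coverage $2,325,000 ≥ $2,325,000 → met
6. complaints pending with the licensing board 0 ≤ 1 → met
7. assault-and-battery coverage $925,000 < $950,000 → not met
8. background re-screening 275 days ago vs limit 270 → not met
9. firearms qualification 43 days ago vs limit 60 → met
10. incident-reporting audit 519 days ago vs limit 365 → not met
Not met: 1, 2, 7, 8, 10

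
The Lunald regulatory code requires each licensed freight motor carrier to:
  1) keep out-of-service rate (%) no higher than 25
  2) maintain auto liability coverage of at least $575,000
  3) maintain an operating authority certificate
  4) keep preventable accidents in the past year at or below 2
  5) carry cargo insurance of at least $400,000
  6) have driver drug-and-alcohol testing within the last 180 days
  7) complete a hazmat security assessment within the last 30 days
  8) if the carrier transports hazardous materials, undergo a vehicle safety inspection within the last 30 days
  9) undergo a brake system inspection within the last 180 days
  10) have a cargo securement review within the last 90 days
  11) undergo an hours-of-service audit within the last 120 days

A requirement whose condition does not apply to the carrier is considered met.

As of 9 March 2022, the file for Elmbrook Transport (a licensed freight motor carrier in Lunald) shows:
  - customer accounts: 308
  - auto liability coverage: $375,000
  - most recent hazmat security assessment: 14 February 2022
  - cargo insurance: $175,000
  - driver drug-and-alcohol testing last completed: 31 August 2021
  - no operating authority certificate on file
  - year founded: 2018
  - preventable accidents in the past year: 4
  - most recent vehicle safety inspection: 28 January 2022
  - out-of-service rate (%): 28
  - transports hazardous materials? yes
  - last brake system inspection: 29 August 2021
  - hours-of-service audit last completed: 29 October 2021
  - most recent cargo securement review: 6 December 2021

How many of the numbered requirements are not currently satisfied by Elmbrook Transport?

10

1. out-of-service rate (%) 28 > 25 → not met
2. auto liability coverage $375,000 < $575,000 → not met
3. operating authority certificate absent → not met
4. preventable accidents in the past year 4 > 2 → not met
5. cargo insurance $175,000 < $400,000 → not met
6. driver drug-and-alcohol testing 190 days ago vs limit 180 → not met
7. hazmat security assessment 23 days ago vs limit 30 → met
8. condition 'transports hazardous materials' holds; vehicle safety inspection 40 days ago vs limit 30 → not met
9. brake system inspection 192 days ago vs limit 180 → not met
10. cargo securement review 93 days ago vs limit 90 → not met
11. hours-of-service audit 131 days ago vs limit 120 → not met
Not met: 10 of 11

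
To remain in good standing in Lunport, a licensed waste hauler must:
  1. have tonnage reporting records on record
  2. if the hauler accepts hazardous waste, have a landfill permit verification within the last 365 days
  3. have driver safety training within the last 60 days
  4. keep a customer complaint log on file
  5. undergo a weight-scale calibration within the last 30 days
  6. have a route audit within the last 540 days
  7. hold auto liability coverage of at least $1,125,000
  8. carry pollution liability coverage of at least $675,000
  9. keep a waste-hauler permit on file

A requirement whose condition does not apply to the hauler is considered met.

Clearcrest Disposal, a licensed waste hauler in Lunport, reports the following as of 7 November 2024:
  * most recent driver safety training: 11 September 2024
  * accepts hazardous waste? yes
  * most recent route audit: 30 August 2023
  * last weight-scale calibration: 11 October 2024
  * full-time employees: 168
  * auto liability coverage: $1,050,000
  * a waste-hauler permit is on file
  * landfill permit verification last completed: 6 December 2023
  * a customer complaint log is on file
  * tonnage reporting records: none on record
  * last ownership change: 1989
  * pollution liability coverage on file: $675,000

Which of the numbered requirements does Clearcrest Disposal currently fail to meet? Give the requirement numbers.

1. tonnage reporting records absent → not met
2. condition 'accepts hazardous waste' holds; landfill permit verification 337 days ago vs limit 365 → met
3. driver safety training 57 days ago vs limit 60 → met
4. customer complaint log present → met
5. weight-scale calibration 27 days ago vs limit 30 → met
6. route audit 435 days ago vs limit 540 → met
7. auto liability coverage $1,050,000 < $1,125,000 → not met
8. pollution liability coverage $675,000 ≥ $675,000 → met
9. waste-hauler permit present → met
Not met: 1, 7

1, 7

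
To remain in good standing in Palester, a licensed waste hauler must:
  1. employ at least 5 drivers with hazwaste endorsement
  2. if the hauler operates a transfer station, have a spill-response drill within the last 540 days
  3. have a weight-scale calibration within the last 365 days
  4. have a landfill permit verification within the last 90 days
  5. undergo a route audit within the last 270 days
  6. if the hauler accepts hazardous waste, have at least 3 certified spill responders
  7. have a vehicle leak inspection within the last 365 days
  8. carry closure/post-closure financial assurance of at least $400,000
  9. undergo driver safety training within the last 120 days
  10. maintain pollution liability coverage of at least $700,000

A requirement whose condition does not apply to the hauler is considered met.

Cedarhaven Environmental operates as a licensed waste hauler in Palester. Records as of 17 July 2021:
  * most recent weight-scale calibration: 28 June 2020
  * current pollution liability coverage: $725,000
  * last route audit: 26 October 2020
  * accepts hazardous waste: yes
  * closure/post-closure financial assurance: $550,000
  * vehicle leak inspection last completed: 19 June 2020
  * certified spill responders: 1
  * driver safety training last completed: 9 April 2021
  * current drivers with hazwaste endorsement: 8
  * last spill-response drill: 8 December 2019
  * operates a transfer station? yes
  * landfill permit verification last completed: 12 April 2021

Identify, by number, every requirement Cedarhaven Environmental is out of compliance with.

2, 3, 4, 6, 7

1. drivers with hazwaste endorsement 8 ≥ 5 → met
2. condition 'operates a transfer station' holds; spill-response drill 587 days ago vs limit 540 → not met
3. weight-scale calibration 384 days ago vs limit 365 → not met
4. landfill permit verification 96 days ago vs limit 90 → not met
5. route audit 264 days ago vs limit 270 → met
6. condition 'accepts hazardous waste' holds; certified spill responders 1 < 3 → not met
7. vehicle leak inspection 393 days ago vs limit 365 → not met
8. closure/post-closure financial assurance $550,000 ≥ $400,000 → met
9. driver safety training 99 days ago vs limit 120 → met
10. pollution liability coverage $725,000 ≥ $700,000 → met
Not met: 2, 3, 4, 6, 7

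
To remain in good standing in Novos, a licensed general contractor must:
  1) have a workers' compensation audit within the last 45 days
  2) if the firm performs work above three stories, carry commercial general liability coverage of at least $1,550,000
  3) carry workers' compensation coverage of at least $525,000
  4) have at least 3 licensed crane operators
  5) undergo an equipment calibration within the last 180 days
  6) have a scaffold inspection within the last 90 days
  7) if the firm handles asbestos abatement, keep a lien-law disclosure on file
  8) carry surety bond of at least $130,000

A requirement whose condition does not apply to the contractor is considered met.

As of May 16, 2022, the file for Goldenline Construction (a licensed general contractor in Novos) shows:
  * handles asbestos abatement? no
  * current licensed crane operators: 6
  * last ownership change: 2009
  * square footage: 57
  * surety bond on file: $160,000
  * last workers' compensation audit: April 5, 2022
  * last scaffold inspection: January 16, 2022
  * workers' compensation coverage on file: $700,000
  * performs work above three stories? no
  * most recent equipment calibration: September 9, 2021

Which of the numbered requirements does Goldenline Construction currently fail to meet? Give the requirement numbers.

1. workers' compensation audit 41 days ago vs limit 45 → met
2. condition 'performs work above three stories' does not hold → requirement n/a → met
3. workers' compensation coverage $700,000 ≥ $525,000 → met
4. licensed crane operators 6 ≥ 3 → met
5. equipment calibration 249 days ago vs limit 180 → not met
6. scaffold inspection 120 days ago vs limit 90 → not met
7. condition 'handles asbestos abatement' does not hold → requirement n/a → met
8. surety bond $160,000 ≥ $130,000 → met
Not met: 5, 6

5, 6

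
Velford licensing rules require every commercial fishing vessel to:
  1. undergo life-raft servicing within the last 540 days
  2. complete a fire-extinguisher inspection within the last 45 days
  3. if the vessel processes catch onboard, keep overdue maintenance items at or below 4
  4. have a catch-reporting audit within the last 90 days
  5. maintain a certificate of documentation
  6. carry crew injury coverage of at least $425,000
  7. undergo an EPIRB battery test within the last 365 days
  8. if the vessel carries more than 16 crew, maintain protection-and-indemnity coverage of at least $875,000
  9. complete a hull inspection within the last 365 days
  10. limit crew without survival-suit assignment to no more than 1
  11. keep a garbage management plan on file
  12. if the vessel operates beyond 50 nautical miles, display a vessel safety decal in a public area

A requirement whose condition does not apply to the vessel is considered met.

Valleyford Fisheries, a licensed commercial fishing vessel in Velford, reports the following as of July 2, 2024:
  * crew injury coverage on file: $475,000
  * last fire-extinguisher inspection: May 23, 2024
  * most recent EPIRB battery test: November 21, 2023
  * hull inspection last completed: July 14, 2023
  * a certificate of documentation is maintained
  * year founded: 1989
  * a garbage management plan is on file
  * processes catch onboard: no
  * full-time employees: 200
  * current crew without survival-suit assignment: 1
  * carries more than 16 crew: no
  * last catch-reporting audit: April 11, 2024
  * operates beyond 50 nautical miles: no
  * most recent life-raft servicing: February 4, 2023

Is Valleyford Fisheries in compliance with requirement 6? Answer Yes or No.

6. crew injury coverage $475,000 ≥ $425,000 → met

Yes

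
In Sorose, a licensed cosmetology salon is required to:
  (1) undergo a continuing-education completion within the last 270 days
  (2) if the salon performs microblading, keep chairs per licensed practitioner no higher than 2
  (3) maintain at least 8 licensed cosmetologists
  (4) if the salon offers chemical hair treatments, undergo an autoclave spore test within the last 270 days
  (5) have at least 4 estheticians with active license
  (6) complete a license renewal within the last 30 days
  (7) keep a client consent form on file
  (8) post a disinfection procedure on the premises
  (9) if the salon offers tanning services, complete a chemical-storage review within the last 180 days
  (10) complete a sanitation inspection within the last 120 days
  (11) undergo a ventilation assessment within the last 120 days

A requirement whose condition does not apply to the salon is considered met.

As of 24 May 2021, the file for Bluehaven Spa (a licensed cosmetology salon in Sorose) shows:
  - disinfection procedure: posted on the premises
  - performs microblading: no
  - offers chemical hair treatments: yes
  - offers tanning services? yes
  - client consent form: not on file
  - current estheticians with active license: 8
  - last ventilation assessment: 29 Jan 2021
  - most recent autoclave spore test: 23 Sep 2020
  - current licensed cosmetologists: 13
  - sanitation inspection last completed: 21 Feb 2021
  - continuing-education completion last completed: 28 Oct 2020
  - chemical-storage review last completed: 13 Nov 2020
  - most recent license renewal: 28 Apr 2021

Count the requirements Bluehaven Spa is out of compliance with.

1. continuing-education completion 208 days ago vs limit 270 → met
2. condition 'performs microblading' does not hold → requirement n/a → met
3. licensed cosmetologists 13 ≥ 8 → met
4. condition 'offers chemical hair treatments' holds; autoclave spore test 243 days ago vs limit 270 → met
5. estheticians with active license 8 ≥ 4 → met
6. license renewal 26 days ago vs limit 30 → met
7. client consent form absent → not met
8. disinfection procedure present → met
9. condition 'offers tanning services' holds; chemical-storage review 192 days ago vs limit 180 → not met
10. sanitation inspection 92 days ago vs limit 120 → met
11. ventilation assessment 115 days ago vs limit 120 → met
Not met: 2 of 11

2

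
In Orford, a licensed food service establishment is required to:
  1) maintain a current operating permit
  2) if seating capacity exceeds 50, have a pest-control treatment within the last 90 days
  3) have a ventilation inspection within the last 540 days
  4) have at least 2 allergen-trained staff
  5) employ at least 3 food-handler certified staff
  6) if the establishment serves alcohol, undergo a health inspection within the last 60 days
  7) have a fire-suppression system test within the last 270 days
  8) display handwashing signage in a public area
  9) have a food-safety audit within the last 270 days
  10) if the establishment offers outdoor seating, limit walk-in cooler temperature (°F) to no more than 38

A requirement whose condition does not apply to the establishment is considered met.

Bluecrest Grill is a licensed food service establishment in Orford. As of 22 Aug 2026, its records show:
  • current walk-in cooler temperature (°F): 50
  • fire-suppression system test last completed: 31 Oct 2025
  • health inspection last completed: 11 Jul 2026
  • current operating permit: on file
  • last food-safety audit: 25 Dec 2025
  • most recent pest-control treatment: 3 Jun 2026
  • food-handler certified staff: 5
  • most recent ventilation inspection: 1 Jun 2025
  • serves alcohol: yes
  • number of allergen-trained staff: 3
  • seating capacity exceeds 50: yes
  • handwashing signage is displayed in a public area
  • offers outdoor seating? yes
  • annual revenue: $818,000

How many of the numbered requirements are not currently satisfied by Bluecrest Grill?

1. current operating permit present → met
2. condition 'seating capacity exceeds 50' holds; pest-control treatment 80 days ago vs limit 90 → met
3. ventilation inspection 447 days ago vs limit 540 → met
4. allergen-trained staff 3 ≥ 2 → met
5. food-handler certified staff 5 ≥ 3 → met
6. condition 'serves alcohol' holds; health inspection 42 days ago vs limit 60 → met
7. fire-suppression system test 295 days ago vs limit 270 → not met
8. handwashing signage present → met
9. food-safety audit 240 days ago vs limit 270 → met
10. condition 'offers outdoor seating' holds; walk-in cooler temperature (°F) 50 > 38 → not met
Not met: 2 of 10

2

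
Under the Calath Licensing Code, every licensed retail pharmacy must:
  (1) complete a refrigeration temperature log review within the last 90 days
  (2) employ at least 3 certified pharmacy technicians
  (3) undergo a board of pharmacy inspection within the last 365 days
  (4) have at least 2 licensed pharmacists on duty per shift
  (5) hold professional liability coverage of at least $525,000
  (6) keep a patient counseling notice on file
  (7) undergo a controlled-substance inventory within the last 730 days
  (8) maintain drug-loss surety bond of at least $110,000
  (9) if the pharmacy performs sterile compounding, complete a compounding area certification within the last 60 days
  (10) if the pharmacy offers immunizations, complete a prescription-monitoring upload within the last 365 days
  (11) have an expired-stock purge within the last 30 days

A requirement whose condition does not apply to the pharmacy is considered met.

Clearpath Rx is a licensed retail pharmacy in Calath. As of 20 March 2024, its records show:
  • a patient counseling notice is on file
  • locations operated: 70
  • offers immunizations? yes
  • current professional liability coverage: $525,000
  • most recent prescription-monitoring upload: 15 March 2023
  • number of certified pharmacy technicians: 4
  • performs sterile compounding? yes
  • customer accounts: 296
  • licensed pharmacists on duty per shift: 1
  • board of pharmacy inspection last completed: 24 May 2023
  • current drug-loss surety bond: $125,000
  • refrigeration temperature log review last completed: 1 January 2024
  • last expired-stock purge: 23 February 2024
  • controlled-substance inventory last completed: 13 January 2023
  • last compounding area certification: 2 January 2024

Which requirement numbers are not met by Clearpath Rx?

4, 9, 10

1. refrigeration temperature log review 79 days ago vs limit 90 → met
2. certified pharmacy technicians 4 ≥ 3 → met
3. board of pharmacy inspection 301 days ago vs limit 365 → met
4. licensed pharmacists on duty per shift 1 < 2 → not met
5. professional liability coverage $525,000 ≥ $525,000 → met
6. patient counseling notice present → met
7. controlled-substance inventory 432 days ago vs limit 730 → met
8. drug-loss surety bond $125,000 ≥ $110,000 → met
9. condition 'performs sterile compounding' holds; compounding area certification 78 days ago vs limit 60 → not met
10. condition 'offers immunizations' holds; prescription-monitoring upload 371 days ago vs limit 365 → not met
11. expired-stock purge 26 days ago vs limit 30 → met
Not met: 4, 9, 10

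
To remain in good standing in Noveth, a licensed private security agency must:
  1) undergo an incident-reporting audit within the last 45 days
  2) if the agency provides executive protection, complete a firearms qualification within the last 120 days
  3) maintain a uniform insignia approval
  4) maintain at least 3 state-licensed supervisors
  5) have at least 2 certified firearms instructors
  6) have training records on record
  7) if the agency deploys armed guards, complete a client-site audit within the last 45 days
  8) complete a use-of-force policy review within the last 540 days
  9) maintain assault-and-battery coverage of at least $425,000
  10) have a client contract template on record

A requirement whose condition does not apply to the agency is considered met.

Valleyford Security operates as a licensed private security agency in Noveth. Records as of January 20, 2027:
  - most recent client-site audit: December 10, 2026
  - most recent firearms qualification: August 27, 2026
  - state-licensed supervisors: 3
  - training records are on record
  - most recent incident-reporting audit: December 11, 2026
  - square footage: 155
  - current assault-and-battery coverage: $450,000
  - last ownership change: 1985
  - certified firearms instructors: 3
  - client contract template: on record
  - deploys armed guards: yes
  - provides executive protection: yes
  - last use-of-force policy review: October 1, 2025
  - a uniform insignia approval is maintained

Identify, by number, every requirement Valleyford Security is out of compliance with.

2

1. incident-reporting audit 40 days ago vs limit 45 → met
2. condition 'provides executive protection' holds; firearms qualification 146 days ago vs limit 120 → not met
3. uniform insignia approval present → met
4. state-licensed supervisors 3 ≥ 3 → met
5. certified firearms instructors 3 ≥ 2 → met
6. training records present → met
7. condition 'deploys armed guards' holds; client-site audit 41 days ago vs limit 45 → met
8. use-of-force policy review 476 days ago vs limit 540 → met
9. assault-and-battery coverage $450,000 ≥ $425,000 → met
10. client contract template present → met
Not met: 2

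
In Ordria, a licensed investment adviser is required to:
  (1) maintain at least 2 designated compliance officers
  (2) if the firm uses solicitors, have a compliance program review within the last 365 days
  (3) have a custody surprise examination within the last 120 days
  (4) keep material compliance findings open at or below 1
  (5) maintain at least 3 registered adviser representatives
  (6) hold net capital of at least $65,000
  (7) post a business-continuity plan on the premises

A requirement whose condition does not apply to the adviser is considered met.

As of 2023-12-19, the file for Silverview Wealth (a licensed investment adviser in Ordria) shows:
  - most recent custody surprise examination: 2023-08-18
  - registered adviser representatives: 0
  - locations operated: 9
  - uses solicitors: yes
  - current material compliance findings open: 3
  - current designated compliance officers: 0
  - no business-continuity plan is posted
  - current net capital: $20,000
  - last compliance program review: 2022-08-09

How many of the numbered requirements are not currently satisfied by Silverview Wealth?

7

1. designated compliance officers 0 < 2 → not met
2. condition 'uses solicitors' holds; compliance program review 497 days ago vs limit 365 → not met
3. custody surprise examination 123 days ago vs limit 120 → not met
4. material compliance findings open 3 > 1 → not met
5. registered adviser representatives 0 < 3 → not met
6. net capital $20,000 < $65,000 → not met
7. business-continuity plan absent → not met
Not met: 7 of 7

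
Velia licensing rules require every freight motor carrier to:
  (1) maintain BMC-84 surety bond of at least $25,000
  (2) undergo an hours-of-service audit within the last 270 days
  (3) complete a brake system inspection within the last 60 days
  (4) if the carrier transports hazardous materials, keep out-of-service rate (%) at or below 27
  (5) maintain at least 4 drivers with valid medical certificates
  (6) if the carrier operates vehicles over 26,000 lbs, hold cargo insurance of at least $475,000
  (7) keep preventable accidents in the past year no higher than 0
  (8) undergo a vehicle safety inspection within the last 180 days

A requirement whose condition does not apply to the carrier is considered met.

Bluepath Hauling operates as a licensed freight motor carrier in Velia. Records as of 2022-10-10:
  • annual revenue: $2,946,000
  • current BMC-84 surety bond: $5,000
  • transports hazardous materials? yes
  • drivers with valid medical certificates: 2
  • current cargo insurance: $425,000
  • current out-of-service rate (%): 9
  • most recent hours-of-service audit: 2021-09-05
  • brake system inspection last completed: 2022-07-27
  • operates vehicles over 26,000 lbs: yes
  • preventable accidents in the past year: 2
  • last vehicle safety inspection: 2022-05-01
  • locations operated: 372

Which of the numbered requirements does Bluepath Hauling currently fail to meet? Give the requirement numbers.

1, 2, 3, 5, 6, 7

1. BMC-84 surety bond $5,000 < $25,000 → not met
2. hours-of-service audit 400 days ago vs limit 270 → not met
3. brake system inspection 75 days ago vs limit 60 → not met
4. condition 'transports hazardous materials' holds; out-of-service rate (%) 9 ≤ 27 → met
5. drivers with valid medical certificates 2 < 4 → not met
6. condition 'operates vehicles over 26,000 lbs' holds; cargo insurance $425,000 < $475,000 → not met
7. preventable accidents in the past year 2 > 0 → not met
8. vehicle safety inspection 162 days ago vs limit 180 → met
Not met: 1, 2, 3, 5, 6, 7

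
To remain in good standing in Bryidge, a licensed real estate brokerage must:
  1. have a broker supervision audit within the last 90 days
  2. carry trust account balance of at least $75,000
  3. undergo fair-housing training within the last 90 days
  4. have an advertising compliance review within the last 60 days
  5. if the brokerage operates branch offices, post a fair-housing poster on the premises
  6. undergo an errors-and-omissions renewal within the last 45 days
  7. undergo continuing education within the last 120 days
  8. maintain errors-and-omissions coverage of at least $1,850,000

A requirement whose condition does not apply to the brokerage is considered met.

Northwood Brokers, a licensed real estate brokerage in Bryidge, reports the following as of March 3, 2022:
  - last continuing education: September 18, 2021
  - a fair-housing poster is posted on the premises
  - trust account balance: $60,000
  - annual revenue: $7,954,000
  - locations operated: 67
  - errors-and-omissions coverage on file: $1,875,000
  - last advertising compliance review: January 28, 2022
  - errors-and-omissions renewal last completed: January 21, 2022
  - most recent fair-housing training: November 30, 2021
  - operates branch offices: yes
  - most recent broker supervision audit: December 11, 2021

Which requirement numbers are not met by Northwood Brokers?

1. broker supervision audit 82 days ago vs limit 90 → met
2. trust account balance $60,000 < $75,000 → not met
3. fair-housing training 93 days ago vs limit 90 → not met
4. advertising compliance review 34 days ago vs limit 60 → met
5. condition 'operates branch offices' holds; fair-housing poster present → met
6. errors-and-omissions renewal 41 days ago vs limit 45 → met
7. continuing education 166 days ago vs limit 120 → not met
8. errors-and-omissions coverage $1,875,000 ≥ $1,850,000 → met
Not met: 2, 3, 7

2, 3, 7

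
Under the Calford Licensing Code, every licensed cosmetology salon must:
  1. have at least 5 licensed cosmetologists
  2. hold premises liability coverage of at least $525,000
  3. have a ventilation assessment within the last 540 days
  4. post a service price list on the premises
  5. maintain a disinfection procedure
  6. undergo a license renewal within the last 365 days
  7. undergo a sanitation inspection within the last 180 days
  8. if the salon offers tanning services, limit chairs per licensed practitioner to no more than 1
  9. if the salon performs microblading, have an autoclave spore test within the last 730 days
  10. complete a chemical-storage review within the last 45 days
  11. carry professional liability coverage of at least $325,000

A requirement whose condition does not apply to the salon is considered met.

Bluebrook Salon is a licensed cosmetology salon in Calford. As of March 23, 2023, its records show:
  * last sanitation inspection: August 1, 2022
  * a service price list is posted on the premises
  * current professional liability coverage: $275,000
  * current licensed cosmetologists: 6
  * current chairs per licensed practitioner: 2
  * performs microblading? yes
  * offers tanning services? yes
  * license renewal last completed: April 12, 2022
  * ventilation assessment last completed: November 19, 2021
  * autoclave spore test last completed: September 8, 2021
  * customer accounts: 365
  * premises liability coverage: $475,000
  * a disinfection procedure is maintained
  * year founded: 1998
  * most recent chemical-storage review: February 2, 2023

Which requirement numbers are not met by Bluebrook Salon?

1. licensed cosmetologists 6 ≥ 5 → met
2. premises liability coverage $475,000 < $525,000 → not met
3. ventilation assessment 489 days ago vs limit 540 → met
4. service price list present → met
5. disinfection procedure present → met
6. license renewal 345 days ago vs limit 365 → met
7. sanitation inspection 234 days ago vs limit 180 → not met
8. condition 'offers tanning services' holds; chairs per licensed practitioner 2 > 1 → not met
9. condition 'performs microblading' holds; autoclave spore test 561 days ago vs limit 730 → met
10. chemical-storage review 49 days ago vs limit 45 → not met
11. professional liability coverage $275,000 < $325,000 → not met
Not met: 2, 7, 8, 10, 11

2, 7, 8, 10, 11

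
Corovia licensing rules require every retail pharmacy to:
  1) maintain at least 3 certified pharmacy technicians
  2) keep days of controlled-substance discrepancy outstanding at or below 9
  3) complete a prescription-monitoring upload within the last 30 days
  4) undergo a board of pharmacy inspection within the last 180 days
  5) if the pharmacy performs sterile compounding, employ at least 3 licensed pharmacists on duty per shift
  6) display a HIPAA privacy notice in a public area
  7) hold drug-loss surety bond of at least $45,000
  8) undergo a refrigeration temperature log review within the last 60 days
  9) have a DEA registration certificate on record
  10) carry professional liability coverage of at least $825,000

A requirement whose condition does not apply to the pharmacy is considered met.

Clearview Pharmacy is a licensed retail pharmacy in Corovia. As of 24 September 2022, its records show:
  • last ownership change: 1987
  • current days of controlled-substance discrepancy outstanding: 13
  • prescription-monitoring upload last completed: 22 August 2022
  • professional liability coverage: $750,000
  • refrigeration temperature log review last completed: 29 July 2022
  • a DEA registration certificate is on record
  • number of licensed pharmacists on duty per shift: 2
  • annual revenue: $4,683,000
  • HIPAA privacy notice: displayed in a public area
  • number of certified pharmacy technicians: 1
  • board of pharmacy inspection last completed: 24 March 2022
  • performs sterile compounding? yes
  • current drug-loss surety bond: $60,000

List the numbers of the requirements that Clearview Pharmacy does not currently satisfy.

1, 2, 3, 4, 5, 10

1. certified pharmacy technicians 1 < 3 → not met
2. days of controlled-substance discrepancy outstanding 13 > 9 → not met
3. prescription-monitoring upload 33 days ago vs limit 30 → not met
4. board of pharmacy inspection 184 days ago vs limit 180 → not met
5. condition 'performs sterile compounding' holds; licensed pharmacists on duty per shift 2 < 3 → not met
6. HIPAA privacy notice present → met
7. drug-loss surety bond $60,000 ≥ $45,000 → met
8. refrigeration temperature log review 57 days ago vs limit 60 → met
9. DEA registration certificate present → met
10. professional liability coverage $750,000 < $825,000 → not met
Not met: 1, 2, 3, 4, 5, 10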